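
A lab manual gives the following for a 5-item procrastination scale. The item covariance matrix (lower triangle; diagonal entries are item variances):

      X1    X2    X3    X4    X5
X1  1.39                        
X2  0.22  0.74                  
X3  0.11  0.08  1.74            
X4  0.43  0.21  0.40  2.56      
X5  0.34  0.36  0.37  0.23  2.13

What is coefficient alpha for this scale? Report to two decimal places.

α = 0.49

Σσ²ᵢ = 1.39 + 0.74 + 1.74 + 2.56 + 2.13 = 8.56
Σ_{i<j} σ_ij = 2.75
σ²_T = 8.56 + 2 × 2.75 = 14.06
α = (k/(k−1))·(1 − Σσ²ᵢ/σ²_T) = (5/4)·(1 − 8.56/14.06) = 0.49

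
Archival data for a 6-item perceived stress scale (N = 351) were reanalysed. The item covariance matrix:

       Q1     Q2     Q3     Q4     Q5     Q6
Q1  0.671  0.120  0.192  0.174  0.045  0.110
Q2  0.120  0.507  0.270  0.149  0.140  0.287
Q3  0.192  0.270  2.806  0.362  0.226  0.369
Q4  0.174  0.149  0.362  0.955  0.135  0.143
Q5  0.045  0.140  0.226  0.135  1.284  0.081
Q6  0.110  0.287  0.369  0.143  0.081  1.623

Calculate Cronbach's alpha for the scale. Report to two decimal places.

Cronbach's alpha = 0.50

ΣVar(i) = 0.671 + 0.507 + 2.806 + 0.955 + 1.284 + 1.623 = 7.846
Sum of off-diagonal covariances = 2.803
total variance = 7.846 + 2 × 2.803 = 13.452
α = (k/(k−1))·(1 − ΣVar(i)/total variance) = (6/5)·(1 − 7.846/13.452) = 0.50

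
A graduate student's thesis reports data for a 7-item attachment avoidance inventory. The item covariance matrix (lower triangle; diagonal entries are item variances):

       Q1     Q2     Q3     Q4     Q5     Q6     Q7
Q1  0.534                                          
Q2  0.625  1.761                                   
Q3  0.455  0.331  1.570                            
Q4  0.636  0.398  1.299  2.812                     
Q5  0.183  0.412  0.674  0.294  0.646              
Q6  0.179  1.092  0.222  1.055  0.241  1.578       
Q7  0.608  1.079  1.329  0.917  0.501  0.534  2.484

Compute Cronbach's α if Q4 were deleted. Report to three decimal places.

α = 0.797

Remaining items: Q1, Q2, Q3, Q5, Q6, Q7 (k = 6).
ΣVar(i) = 0.534 + 1.761 + 1.570 + 0.646 + 1.578 + 2.484 = 8.573
σ²_T = 8.573 + 2 × 8.465 = 25.503
α (item deleted) = (6/5)·(1 − 8.573/25.503) = 0.797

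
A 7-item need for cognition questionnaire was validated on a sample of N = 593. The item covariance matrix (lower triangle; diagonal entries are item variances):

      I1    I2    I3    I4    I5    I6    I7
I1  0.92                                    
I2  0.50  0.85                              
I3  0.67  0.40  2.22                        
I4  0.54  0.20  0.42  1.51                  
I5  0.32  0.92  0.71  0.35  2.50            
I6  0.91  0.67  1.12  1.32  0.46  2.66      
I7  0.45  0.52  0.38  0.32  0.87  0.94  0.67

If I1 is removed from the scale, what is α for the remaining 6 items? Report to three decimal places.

α = 0.778

Remaining items: I2, I3, I4, I5, I6, I7 (k = 6).
Σσᵢ² = 0.85 + 2.22 + 1.51 + 2.50 + 2.66 + 0.67 = 10.41
total variance = 10.41 + 2 × 9.60 = 29.61
α (item deleted) = (6/5)·(1 − 10.41/29.61) = 0.778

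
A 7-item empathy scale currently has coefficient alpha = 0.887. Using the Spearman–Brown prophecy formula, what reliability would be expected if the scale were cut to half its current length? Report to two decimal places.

Length factor m = 1/2
α' = m·α / (1 − (1−m)·α)
   = 1/2 × 0.887 / (1 − (1 − 1/2) × 0.887)
   = 0.4435 / 0.5565 = 0.80

predicted reliability = 0.80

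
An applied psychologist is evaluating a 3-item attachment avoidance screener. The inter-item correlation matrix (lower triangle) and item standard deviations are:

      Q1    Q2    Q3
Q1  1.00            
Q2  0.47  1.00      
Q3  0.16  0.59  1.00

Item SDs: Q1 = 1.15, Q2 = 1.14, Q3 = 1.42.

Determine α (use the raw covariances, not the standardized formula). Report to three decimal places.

Σσ²ᵢ = 1.15² + 1.14² + 1.42² = 4.6385
Covariances σ_ij = r_ij · s_i · s_j:
  σ(Q1,Q2) = 0.47 × 1.15 × 1.14 = 0.6162
  σ(Q1,Q3) = 0.16 × 1.15 × 1.42 = 0.2613
  σ(Q2,Q3) = 0.59 × 1.14 × 1.42 = 0.9551
σ²_T = Σσ²ᵢ + 2·Σσ_ij = 4.6385 + 2 × 1.8326 = 8.3037
α = (3/2)·(1 − 4.6385/8.3037) = 0.662

α = 0.662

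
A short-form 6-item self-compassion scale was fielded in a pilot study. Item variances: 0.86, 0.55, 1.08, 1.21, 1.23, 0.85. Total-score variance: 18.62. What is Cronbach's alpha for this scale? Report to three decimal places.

Σσᵢ² = 0.86 + 0.55 + 1.08 + 1.21 + 1.23 + 0.85 = 5.78
α = (k/(k−1))·(1 − Σσᵢ²/σ²_total) = (6/5)·(1 − 5.78/18.62) = 0.827

Cronbach's alpha = 0.827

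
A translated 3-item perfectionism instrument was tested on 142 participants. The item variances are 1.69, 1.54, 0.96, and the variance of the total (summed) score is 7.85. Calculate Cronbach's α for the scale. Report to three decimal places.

sum of item variances = 1.69 + 1.54 + 0.96 = 4.19
α = (k/(k−1))·(1 − sum of item variances/σ²_T) = (3/2)·(1 − 4.19/7.85) = 0.699

Cronbach's α = 0.699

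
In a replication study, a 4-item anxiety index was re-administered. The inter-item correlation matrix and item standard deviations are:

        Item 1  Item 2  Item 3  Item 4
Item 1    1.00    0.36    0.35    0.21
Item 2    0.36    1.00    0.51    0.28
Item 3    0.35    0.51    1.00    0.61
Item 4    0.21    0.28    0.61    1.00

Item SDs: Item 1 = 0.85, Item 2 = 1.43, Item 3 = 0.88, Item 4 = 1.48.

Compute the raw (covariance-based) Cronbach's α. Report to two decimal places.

α = 0.68

Σσ²ᵢ = 0.85² + 1.43² + 0.88² + 1.48² = 5.7322
Covariances σ_ij = r_ij · s_i · s_j:
  σ(Item 1,Item 2) = 0.36 × 0.85 × 1.43 = 0.4376
  σ(Item 1,Item 3) = 0.35 × 0.85 × 0.88 = 0.2618
  σ(Item 1,Item 4) = 0.21 × 0.85 × 1.48 = 0.2642
  σ(Item 2,Item 3) = 0.51 × 1.43 × 0.88 = 0.6418
  σ(Item 2,Item 4) = 0.28 × 1.43 × 1.48 = 0.5926
  σ(Item 3,Item 4) = 0.61 × 0.88 × 1.48 = 0.7945
σ²_T = Σσ²ᵢ + 2·Σσ_ij = 5.7322 + 2 × 2.9925 = 11.7172
α = (4/3)·(1 − 5.7322/11.7172) = 0.68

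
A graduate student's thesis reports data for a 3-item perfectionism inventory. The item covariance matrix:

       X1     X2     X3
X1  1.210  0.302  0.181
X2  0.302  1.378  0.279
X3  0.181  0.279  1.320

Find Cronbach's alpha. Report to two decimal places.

ΣVar(i) = 1.210 + 1.378 + 1.320 = 3.908
Sum of the distinct covariances = 0.762
σ²_total = 3.908 + 2 × 0.762 = 5.432
α = (k/(k−1))·(1 − ΣVar(i)/σ²_total) = (3/2)·(1 − 3.908/5.432) = 0.42

α = 0.42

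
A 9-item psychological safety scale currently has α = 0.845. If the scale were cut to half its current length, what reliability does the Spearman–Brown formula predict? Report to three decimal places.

predicted reliability = 0.732

Length factor m = 1/2
α' = m·α / (1 − (1−m)·α)
   = 1/2 × 0.845 / (1 − (1 − 1/2) × 0.845)
   = 0.4225 / 0.5775 = 0.732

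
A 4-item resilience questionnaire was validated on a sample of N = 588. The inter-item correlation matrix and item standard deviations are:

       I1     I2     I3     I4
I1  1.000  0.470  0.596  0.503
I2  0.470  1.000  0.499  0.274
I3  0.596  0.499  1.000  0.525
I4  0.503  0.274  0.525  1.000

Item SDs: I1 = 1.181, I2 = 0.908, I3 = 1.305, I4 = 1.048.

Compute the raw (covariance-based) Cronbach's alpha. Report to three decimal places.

Cronbach's alpha = 0.787

Σσ²ᵢ = 1.181² + 0.908² + 1.305² + 1.048² = 5.0206
Covariances σ_ij = r_ij · s_i · s_j:
  σ(I1,I2) = 0.470 × 1.181 × 0.908 = 0.5040
  σ(I1,I3) = 0.596 × 1.181 × 1.305 = 0.9186
  σ(I1,I4) = 0.503 × 1.181 × 1.048 = 0.6226
  σ(I2,I3) = 0.499 × 0.908 × 1.305 = 0.5913
  σ(I2,I4) = 0.274 × 0.908 × 1.048 = 0.2607
  σ(I3,I4) = 0.525 × 1.305 × 1.048 = 0.7180
σ²_T = Σσ²ᵢ + 2·Σσ_ij = 5.0206 + 2 × 3.6152 = 12.2510
α = (4/3)·(1 − 5.0206/12.2510) = 0.787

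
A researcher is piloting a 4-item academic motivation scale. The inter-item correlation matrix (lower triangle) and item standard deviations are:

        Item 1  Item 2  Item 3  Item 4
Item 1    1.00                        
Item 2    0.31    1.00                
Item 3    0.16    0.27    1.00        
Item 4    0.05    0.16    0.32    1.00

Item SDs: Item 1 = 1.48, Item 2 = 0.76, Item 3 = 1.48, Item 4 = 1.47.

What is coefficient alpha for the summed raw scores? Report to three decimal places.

coefficient alpha = 0.478

Σσ²ᵢ = 1.48² + 0.76² + 1.48² + 1.47² = 7.1193
Covariances σ_ij = r_ij · s_i · s_j:
  σ(Item 1,Item 2) = 0.31 × 1.48 × 0.76 = 0.3487
  σ(Item 1,Item 3) = 0.16 × 1.48 × 1.48 = 0.3505
  σ(Item 1,Item 4) = 0.05 × 1.48 × 1.47 = 0.1088
  σ(Item 2,Item 3) = 0.27 × 0.76 × 1.48 = 0.3037
  σ(Item 2,Item 4) = 0.16 × 0.76 × 1.47 = 0.1788
  σ(Item 3,Item 4) = 0.32 × 1.48 × 1.47 = 0.6962
σ²_T = Σσ²ᵢ + 2·Σσ_ij = 7.1193 + 2 × 1.9867 = 11.0927
α = (4/3)·(1 − 7.1193/11.0927) = 0.478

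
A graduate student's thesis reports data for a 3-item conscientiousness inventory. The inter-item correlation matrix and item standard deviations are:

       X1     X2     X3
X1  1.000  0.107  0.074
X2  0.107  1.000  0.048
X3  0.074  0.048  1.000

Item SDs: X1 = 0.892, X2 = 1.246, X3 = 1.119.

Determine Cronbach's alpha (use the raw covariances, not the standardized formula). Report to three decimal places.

Σσ²ᵢ = 0.892² + 1.246² + 1.119² = 3.6003
Covariances σ_ij = r_ij · s_i · s_j:
  σ(X1,X2) = 0.107 × 0.892 × 1.246 = 0.1189
  σ(X1,X3) = 0.074 × 0.892 × 1.119 = 0.0739
  σ(X2,X3) = 0.048 × 1.246 × 1.119 = 0.0669
σ²_T = Σσ²ᵢ + 2·Σσ_ij = 3.6003 + 2 × 0.2597 = 4.1197
α = (3/2)·(1 − 3.6003/4.1197) = 0.189

Cronbach's alpha = 0.189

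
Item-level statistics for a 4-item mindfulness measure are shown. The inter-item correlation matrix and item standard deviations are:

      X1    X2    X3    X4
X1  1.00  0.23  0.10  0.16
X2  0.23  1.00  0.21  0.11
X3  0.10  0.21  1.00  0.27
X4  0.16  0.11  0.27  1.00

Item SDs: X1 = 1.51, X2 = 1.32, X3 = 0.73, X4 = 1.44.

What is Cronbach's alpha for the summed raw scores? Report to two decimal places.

α = 0.44

Σσ²ᵢ = 1.51² + 1.32² + 0.73² + 1.44² = 6.6290
Covariances σ_ij = r_ij · s_i · s_j:
  σ(X1,X2) = 0.23 × 1.51 × 1.32 = 0.4584
  σ(X1,X3) = 0.10 × 1.51 × 0.73 = 0.1102
  σ(X1,X4) = 0.16 × 1.51 × 1.44 = 0.3479
  σ(X2,X3) = 0.21 × 1.32 × 0.73 = 0.2024
  σ(X2,X4) = 0.11 × 1.32 × 1.44 = 0.2091
  σ(X3,X4) = 0.27 × 0.73 × 1.44 = 0.2838
σ²_T = Σσ²ᵢ + 2·Σσ_ij = 6.6290 + 2 × 1.6118 = 9.8526
α = (4/3)·(1 − 6.6290/9.8526) = 0.44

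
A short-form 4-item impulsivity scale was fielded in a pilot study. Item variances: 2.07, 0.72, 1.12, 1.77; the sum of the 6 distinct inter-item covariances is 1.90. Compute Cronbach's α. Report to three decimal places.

Cronbach's α = 0.534

Σσ²ᵢ = 2.07 + 0.72 + 1.12 + 1.77 = 5.68
Sum of distinct covariances = 1.90
σ²_total = Σσ²ᵢ + 2·Σcov = 5.68 + 2 × 1.90 = 9.48
α = (4/3)·(1 − 5.68/9.48) = 0.534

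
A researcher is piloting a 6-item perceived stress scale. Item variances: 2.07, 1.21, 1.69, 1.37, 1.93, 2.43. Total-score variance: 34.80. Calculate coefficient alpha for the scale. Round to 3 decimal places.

ΣVar(i) = 2.07 + 1.21 + 1.69 + 1.37 + 1.93 + 2.43 = 10.70
α = (k/(k−1))·(1 − ΣVar(i)/Var(T)) = (6/5)·(1 − 10.70/34.80) = 0.831

α = 0.831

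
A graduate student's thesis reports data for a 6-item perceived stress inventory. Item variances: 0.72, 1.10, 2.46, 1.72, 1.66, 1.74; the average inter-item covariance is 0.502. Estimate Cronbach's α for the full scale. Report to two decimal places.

α = 0.74

Σσ²ᵢ = 0.72 + 1.10 + 2.46 + 1.72 + 1.66 + 1.74 = 9.40
Sum of the 15 distinct covariances = 15 × 0.502 = 7.530
σ²_total = Σσ²ᵢ + 2·Σcov = 9.40 + 2 × 7.530 = 24.460
α = (6/5)·(1 − 9.40/24.460) = 0.74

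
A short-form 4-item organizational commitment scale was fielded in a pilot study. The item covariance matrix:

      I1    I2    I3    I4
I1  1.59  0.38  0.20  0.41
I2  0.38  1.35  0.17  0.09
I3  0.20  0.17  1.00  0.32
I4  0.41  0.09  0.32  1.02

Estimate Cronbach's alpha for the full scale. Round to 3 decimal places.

Cronbach's alpha = 0.517

Σσ²ᵢ = 1.59 + 1.35 + 1.00 + 1.02 = 4.96
Σ_{i<j} σ_ij = 1.57
σ²_T = 4.96 + 2 × 1.57 = 8.10
α = (k/(k−1))·(1 − Σσ²ᵢ/σ²_T) = (4/3)·(1 − 4.96/8.10) = 0.517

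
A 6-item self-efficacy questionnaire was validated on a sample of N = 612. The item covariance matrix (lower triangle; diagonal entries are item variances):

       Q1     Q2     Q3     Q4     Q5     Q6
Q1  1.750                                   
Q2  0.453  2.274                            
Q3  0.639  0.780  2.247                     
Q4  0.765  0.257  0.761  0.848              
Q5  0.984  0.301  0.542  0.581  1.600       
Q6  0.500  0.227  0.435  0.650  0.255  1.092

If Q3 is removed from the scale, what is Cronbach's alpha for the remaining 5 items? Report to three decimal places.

Remaining items: Q1, Q2, Q4, Q5, Q6 (k = 5).
Σσ²ᵢ = 1.750 + 2.274 + 0.848 + 1.600 + 1.092 = 7.564
σ²_T = 7.564 + 2 × 4.973 = 17.510
α (item deleted) = (5/4)·(1 − 7.564/17.510) = 0.710

α = 0.710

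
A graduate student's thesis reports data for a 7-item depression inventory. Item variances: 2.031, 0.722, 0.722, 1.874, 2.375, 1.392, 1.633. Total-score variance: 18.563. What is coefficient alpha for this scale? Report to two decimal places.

sum of item variances = 2.031 + 0.722 + 0.722 + 1.874 + 2.375 + 1.392 + 1.633 = 10.749
α = (k/(k−1))·(1 − sum of item variances/total variance) = (7/6)·(1 − 10.749/18.563) = 0.49

coefficient alpha = 0.49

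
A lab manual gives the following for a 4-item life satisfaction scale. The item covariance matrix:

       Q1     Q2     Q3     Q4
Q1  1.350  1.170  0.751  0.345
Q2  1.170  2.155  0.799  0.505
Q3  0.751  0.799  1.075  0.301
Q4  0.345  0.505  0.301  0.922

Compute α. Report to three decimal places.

α = 0.779

Σσᵢ² = 1.350 + 2.155 + 1.075 + 0.922 = 5.502
Sum of the distinct covariances = 3.871
σ²_total = 5.502 + 2 × 3.871 = 13.244
α = (k/(k−1))·(1 − Σσᵢ²/σ²_total) = (4/3)·(1 − 5.502/13.244) = 0.779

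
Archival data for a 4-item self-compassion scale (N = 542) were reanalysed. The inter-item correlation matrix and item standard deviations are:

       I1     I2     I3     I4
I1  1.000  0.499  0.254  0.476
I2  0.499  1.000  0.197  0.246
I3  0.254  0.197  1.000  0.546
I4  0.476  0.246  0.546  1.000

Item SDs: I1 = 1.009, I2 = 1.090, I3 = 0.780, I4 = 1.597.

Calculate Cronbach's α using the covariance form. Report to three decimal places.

Σσ²ᵢ = 1.009² + 1.090² + 0.780² + 1.597² = 5.3650
Covariances σ_ij = r_ij · s_i · s_j:
  σ(I1,I2) = 0.499 × 1.009 × 1.090 = 0.5488
  σ(I1,I3) = 0.254 × 1.009 × 0.780 = 0.1999
  σ(I1,I4) = 0.476 × 1.009 × 1.597 = 0.7670
  σ(I2,I3) = 0.197 × 1.090 × 0.780 = 0.1675
  σ(I2,I4) = 0.246 × 1.090 × 1.597 = 0.4282
  σ(I3,I4) = 0.546 × 0.780 × 1.597 = 0.6801
σ²_T = Σσ²ᵢ + 2·Σσ_ij = 5.3650 + 2 × 2.7915 = 10.9480
α = (4/3)·(1 − 5.3650/10.9480) = 0.680

Cronbach's α = 0.680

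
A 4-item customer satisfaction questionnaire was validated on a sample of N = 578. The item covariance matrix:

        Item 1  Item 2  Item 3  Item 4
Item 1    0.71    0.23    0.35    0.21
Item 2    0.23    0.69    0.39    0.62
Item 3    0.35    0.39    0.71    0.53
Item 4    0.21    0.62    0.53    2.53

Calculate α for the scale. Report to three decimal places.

Σσ²ᵢ = 0.71 + 0.69 + 0.71 + 2.53 = 4.64
Σ_{i<j} σ_ij = 2.33
σ²_T = 4.64 + 2 × 2.33 = 9.30
α = (k/(k−1))·(1 − Σσ²ᵢ/σ²_T) = (4/3)·(1 − 4.64/9.30) = 0.668

α = 0.668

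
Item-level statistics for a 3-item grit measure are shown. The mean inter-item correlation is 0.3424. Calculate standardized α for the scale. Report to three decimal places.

Standardized α = k·r̄ / (1 + (k−1)·r̄) = 3 × 0.3424 / (1 + 2 × 0.3424)
  = 1.0272 / 1.6848 = 0.610

standardized α = 0.610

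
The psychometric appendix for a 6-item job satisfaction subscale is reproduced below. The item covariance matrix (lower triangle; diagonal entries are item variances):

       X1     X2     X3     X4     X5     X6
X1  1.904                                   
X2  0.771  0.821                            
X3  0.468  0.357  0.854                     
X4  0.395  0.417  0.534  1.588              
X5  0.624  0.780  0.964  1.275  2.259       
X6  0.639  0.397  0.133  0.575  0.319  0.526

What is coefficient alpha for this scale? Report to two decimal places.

Σσᵢ² = 1.904 + 0.821 + 0.854 + 1.588 + 2.259 + 0.526 = 7.952
Σ_{i<j} σ_ij = 8.648
σ²_total = 7.952 + 2 × 8.648 = 25.248
α = (k/(k−1))·(1 − Σσᵢ²/σ²_total) = (6/5)·(1 − 7.952/25.248) = 0.82

α = 0.82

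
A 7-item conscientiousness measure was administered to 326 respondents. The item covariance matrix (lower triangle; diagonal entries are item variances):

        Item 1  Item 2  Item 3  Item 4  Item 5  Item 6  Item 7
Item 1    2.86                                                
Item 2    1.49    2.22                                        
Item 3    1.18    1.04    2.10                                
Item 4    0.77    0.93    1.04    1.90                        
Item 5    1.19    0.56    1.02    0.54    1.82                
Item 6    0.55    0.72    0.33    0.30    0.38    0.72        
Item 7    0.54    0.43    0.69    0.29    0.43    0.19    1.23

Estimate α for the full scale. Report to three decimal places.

Σσᵢ² = 2.86 + 2.22 + 2.10 + 1.90 + 1.82 + 0.72 + 1.23 = 12.85
Σ_{i<j} σ_ij = 14.61
σ²_T = 12.85 + 2 × 14.61 = 42.07
α = (k/(k−1))·(1 − Σσᵢ²/σ²_T) = (7/6)·(1 − 12.85/42.07) = 0.810

α = 0.810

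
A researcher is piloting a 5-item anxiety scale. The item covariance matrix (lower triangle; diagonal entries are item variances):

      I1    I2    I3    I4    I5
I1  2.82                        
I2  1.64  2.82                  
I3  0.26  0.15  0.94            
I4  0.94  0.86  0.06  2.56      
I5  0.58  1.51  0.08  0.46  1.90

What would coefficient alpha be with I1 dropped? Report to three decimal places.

Remaining items: I2, I3, I4, I5 (k = 4).
Σσᵢ² = 2.82 + 0.94 + 2.56 + 1.90 = 8.22
σ²_T = 8.22 + 2 × 3.12 = 14.46
α (item deleted) = (4/3)·(1 − 8.22/14.46) = 0.575

coefficient alpha = 0.575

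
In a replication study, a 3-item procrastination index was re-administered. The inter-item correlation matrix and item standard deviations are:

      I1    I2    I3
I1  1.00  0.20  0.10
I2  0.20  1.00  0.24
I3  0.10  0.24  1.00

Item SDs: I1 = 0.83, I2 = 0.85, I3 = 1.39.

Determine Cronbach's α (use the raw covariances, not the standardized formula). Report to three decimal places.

α = 0.366

Σσ²ᵢ = 0.83² + 0.85² + 1.39² = 3.3435
Covariances σ_ij = r_ij · s_i · s_j:
  σ(I1,I2) = 0.20 × 0.83 × 0.85 = 0.1411
  σ(I1,I3) = 0.10 × 0.83 × 1.39 = 0.1154
  σ(I2,I3) = 0.24 × 0.85 × 1.39 = 0.2836
σ²_T = Σσ²ᵢ + 2·Σσ_ij = 3.3435 + 2 × 0.5401 = 4.4237
α = (3/2)·(1 − 3.3435/4.4237) = 0.366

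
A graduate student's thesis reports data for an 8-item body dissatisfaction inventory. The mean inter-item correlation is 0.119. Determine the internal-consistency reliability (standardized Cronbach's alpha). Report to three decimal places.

standardized Cronbach's alpha = 0.519

Standardized α = k·r̄ / (1 + (k−1)·r̄) = 8 × 0.119 / (1 + 7 × 0.119)
  = 0.9520 / 1.8330 = 0.519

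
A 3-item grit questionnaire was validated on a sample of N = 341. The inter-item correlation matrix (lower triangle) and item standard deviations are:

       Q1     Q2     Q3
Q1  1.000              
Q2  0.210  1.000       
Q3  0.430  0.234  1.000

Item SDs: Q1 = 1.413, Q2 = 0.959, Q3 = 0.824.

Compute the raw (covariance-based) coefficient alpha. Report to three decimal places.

Σσ²ᵢ = 1.413² + 0.959² + 0.824² = 3.5952
Covariances σ_ij = r_ij · s_i · s_j:
  σ(Q1,Q2) = 0.210 × 1.413 × 0.959 = 0.2846
  σ(Q1,Q3) = 0.430 × 1.413 × 0.824 = 0.5007
  σ(Q2,Q3) = 0.234 × 0.959 × 0.824 = 0.1849
σ²_T = Σσ²ᵢ + 2·Σσ_ij = 3.5952 + 2 × 0.9702 = 5.5356
α = (3/2)·(1 − 3.5952/5.5356) = 0.526

α = 0.526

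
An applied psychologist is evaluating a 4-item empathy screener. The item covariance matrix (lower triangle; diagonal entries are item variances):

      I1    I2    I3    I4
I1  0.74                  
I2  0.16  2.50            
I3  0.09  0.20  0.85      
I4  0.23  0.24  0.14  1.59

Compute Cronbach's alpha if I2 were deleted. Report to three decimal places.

Cronbach's alpha = 0.337

Remaining items: I1, I3, I4 (k = 3).
ΣVar(i) = 0.74 + 0.85 + 1.59 = 3.18
total variance = 3.18 + 2 × 0.46 = 4.10
α (item deleted) = (3/2)·(1 − 3.18/4.10) = 0.337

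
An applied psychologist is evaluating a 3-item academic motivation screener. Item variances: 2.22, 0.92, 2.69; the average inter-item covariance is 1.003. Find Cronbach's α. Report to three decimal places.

Σσᵢ² = 2.22 + 0.92 + 2.69 = 5.83
Sum of the 3 distinct covariances = 3 × 1.003 = 3.009
σ²_total = Σσᵢ² + 2·Σcov = 5.83 + 2 × 3.009 = 11.848
α = (3/2)·(1 − 5.83/11.848) = 0.762

α = 0.762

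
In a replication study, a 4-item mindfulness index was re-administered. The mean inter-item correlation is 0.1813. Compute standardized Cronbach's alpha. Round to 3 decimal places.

standardized Cronbach's alpha = 0.470

Standardized α = k·r̄ / (1 + (k−1)·r̄) = 4 × 0.1813 / (1 + 3 × 0.1813)
  = 0.7252 / 1.5439 = 0.470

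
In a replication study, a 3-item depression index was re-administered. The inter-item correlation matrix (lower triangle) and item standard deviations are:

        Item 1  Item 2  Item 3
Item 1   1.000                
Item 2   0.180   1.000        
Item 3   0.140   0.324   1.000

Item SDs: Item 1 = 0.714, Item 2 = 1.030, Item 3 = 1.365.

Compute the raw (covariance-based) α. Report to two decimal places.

α = 0.45

Σσ²ᵢ = 0.714² + 1.030² + 1.365² = 3.4339
Covariances σ_ij = r_ij · s_i · s_j:
  σ(Item 1,Item 2) = 0.180 × 0.714 × 1.030 = 0.1324
  σ(Item 1,Item 3) = 0.140 × 0.714 × 1.365 = 0.1364
  σ(Item 2,Item 3) = 0.324 × 1.030 × 1.365 = 0.4555
σ²_T = Σσ²ᵢ + 2·Σσ_ij = 3.4339 + 2 × 0.7243 = 4.8825
α = (3/2)·(1 − 3.4339/4.8825) = 0.45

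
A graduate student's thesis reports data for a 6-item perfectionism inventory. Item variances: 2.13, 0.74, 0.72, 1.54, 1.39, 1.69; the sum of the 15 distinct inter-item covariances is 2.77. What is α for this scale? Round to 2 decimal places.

α = 0.48

Σσ²ᵢ = 2.13 + 0.74 + 0.72 + 1.54 + 1.39 + 1.69 = 8.21
Sum of distinct covariances = 2.77
σ²_total = Σσ²ᵢ + 2·Σcov = 8.21 + 2 × 2.77 = 13.75
α = (6/5)·(1 − 8.21/13.75) = 0.48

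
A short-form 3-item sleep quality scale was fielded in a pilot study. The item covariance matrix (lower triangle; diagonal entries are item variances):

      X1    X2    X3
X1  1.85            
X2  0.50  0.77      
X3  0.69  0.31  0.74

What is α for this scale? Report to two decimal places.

α = 0.71

Σσᵢ² = 1.85 + 0.77 + 0.74 = 3.36
Sum of off-diagonal covariances = 1.50
Var(T) = 3.36 + 2 × 1.50 = 6.36
α = (k/(k−1))·(1 − Σσᵢ²/Var(T)) = (3/2)·(1 − 3.36/6.36) = 0.71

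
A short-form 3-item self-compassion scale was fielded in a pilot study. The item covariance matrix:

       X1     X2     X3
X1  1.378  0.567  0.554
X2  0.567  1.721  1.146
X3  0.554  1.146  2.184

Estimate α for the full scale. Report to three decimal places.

Σσᵢ² = 1.378 + 1.721 + 2.184 = 5.283
Sum of off-diagonal covariances = 2.267
σ²_T = 5.283 + 2 × 2.267 = 9.817
α = (k/(k−1))·(1 − Σσᵢ²/σ²_T) = (3/2)·(1 − 5.283/9.817) = 0.693

α = 0.693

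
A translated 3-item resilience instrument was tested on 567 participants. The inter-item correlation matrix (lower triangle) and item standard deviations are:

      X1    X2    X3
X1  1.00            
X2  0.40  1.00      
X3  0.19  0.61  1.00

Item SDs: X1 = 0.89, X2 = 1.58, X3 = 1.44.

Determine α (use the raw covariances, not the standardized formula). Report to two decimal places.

α = 0.68

Σσ²ᵢ = 0.89² + 1.58² + 1.44² = 5.3621
Covariances σ_ij = r_ij · s_i · s_j:
  σ(X1,X2) = 0.40 × 0.89 × 1.58 = 0.5625
  σ(X1,X3) = 0.19 × 0.89 × 1.44 = 0.2435
  σ(X2,X3) = 0.61 × 1.58 × 1.44 = 1.3879
σ²_T = Σσ²ᵢ + 2·Σσ_ij = 5.3621 + 2 × 2.1939 = 9.7499
α = (3/2)·(1 − 5.3621/9.7499) = 0.68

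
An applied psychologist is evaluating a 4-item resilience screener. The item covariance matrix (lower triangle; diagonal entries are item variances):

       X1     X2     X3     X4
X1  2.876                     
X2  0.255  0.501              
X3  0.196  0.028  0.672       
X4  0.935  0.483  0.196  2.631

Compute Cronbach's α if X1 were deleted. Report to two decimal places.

α = 0.41

Remaining items: X2, X3, X4 (k = 3).
Σσ²ᵢ = 0.501 + 0.672 + 2.631 = 3.804
σ²_total = 3.804 + 2 × 0.707 = 5.218
α (item deleted) = (3/2)·(1 − 3.804/5.218) = 0.41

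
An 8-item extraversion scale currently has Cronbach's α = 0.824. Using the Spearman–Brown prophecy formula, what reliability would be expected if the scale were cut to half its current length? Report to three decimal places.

predicted reliability = 0.701

Length factor m = 1/2
α' = m·α / (1 − (1−m)·α)
   = 1/2 × 0.824 / (1 − (1 − 1/2) × 0.824)
   = 0.4120 / 0.5880 = 0.701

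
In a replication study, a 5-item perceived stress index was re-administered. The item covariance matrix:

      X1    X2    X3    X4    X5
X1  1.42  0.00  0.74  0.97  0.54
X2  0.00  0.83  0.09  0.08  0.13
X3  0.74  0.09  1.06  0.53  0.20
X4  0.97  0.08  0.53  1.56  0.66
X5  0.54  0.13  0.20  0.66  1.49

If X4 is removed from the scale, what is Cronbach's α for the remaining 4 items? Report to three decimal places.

α = 0.553

Remaining items: X1, X2, X3, X5 (k = 4).
ΣVar(i) = 1.42 + 0.83 + 1.06 + 1.49 = 4.80
σ²_total = 4.80 + 2 × 1.70 = 8.20
α (item deleted) = (4/3)·(1 − 4.80/8.20) = 0.553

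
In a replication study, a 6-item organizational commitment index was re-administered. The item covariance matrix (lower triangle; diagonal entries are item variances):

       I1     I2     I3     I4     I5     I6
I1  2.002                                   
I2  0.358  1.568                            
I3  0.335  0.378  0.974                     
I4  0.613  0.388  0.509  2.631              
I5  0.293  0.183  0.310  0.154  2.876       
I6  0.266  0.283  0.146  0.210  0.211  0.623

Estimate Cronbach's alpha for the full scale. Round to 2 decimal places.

Cronbach's alpha = 0.56

Σσ²ᵢ = 2.002 + 1.568 + 0.974 + 2.631 + 2.876 + 0.623 = 10.674
Σ_{i<j} σ_ij = 4.637
Var(T) = 10.674 + 2 × 4.637 = 19.948
α = (k/(k−1))·(1 − Σσ²ᵢ/Var(T)) = (6/5)·(1 − 10.674/19.948) = 0.56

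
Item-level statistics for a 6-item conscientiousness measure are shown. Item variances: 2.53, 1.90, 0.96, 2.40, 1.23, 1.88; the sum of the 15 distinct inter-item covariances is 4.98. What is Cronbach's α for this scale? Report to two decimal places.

sum of item variances = 2.53 + 1.90 + 0.96 + 2.40 + 1.23 + 1.88 = 10.90
Sum of distinct covariances = 4.98
σ²_total = sum of item variances + 2·Σcov = 10.90 + 2 × 4.98 = 20.86
α = (6/5)·(1 − 10.90/20.86) = 0.57

α = 0.57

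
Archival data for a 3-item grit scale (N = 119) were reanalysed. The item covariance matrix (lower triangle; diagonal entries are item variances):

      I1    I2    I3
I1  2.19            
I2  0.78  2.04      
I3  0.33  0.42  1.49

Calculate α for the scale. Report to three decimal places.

α = 0.523

Σσᵢ² = 2.19 + 2.04 + 1.49 = 5.72
Σ_{i<j} σ_ij = 1.53
Var(T) = 5.72 + 2 × 1.53 = 8.78
α = (k/(k−1))·(1 − Σσᵢ²/Var(T)) = (3/2)·(1 − 5.72/8.78) = 0.523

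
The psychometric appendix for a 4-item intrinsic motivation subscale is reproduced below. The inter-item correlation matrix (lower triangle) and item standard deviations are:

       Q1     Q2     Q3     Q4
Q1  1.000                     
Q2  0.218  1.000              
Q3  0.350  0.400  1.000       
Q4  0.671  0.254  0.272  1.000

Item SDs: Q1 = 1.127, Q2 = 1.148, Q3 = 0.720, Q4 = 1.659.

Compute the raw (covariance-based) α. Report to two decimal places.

Σσ²ᵢ = 1.127² + 1.148² + 0.720² + 1.659² = 5.8587
Covariances σ_ij = r_ij · s_i · s_j:
  σ(Q1,Q2) = 0.218 × 1.127 × 1.148 = 0.2820
  σ(Q1,Q3) = 0.350 × 1.127 × 0.720 = 0.2840
  σ(Q1,Q4) = 0.671 × 1.127 × 1.659 = 1.2546
  σ(Q2,Q3) = 0.400 × 1.148 × 0.720 = 0.3306
  σ(Q2,Q4) = 0.254 × 1.148 × 1.659 = 0.4838
  σ(Q3,Q4) = 0.272 × 0.720 × 1.659 = 0.3249
σ²_T = Σσ²ᵢ + 2·Σσ_ij = 5.8587 + 2 × 2.9599 = 11.7785
α = (4/3)·(1 − 5.8587/11.7785) = 0.67

α = 0.67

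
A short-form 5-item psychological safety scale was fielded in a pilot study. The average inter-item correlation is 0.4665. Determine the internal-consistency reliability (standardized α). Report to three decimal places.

Standardized α = k·r̄ / (1 + (k−1)·r̄) = 5 × 0.4665 / (1 + 4 × 0.4665)
  = 2.3325 / 2.8660 = 0.814

standardized α = 0.814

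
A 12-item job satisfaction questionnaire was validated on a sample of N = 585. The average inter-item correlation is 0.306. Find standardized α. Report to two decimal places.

standardized α = 0.84

Standardized α = k·r̄ / (1 + (k−1)·r̄) = 12 × 0.306 / (1 + 11 × 0.306)
  = 3.6720 / 4.3660 = 0.84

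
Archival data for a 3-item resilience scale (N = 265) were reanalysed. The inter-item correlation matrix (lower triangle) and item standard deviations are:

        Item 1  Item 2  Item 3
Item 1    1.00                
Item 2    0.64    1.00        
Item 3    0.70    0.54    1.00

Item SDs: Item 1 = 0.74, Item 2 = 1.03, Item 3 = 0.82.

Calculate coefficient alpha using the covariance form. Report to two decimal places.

Σσ²ᵢ = 0.74² + 1.03² + 0.82² = 2.2809
Covariances σ_ij = r_ij · s_i · s_j:
  σ(Item 1,Item 2) = 0.64 × 0.74 × 1.03 = 0.4878
  σ(Item 1,Item 3) = 0.70 × 0.74 × 0.82 = 0.4248
  σ(Item 2,Item 3) = 0.54 × 1.03 × 0.82 = 0.4561
σ²_T = Σσ²ᵢ + 2·Σσ_ij = 2.2809 + 2 × 1.3687 = 5.0183
α = (3/2)·(1 − 2.2809/5.0183) = 0.82

coefficient alpha = 0.82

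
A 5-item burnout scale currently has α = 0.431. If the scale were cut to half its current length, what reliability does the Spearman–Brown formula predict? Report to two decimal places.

predicted reliability = 0.27

Length factor m = 1/2
α' = m·α / (1 − (1−m)·α)
   = 1/2 × 0.431 / (1 − (1 − 1/2) × 0.431)
   = 0.2155 / 0.7845 = 0.27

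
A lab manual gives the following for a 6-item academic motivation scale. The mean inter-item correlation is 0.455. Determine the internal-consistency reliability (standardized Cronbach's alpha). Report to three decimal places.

Standardized α = k·r̄ / (1 + (k−1)·r̄) = 6 × 0.455 / (1 + 5 × 0.455)
  = 2.7300 / 3.2750 = 0.834

standardized Cronbach's alpha = 0.834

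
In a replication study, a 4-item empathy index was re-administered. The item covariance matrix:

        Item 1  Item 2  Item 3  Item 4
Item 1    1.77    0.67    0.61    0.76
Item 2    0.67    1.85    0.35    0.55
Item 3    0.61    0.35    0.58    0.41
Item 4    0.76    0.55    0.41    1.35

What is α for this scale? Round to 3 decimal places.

sum of item variances = 1.77 + 1.85 + 0.58 + 1.35 = 5.55
Σ_{i<j} σ_ij = 3.35
σ²_T = 5.55 + 2 × 3.35 = 12.25
α = (k/(k−1))·(1 − sum of item variances/σ²_T) = (4/3)·(1 − 5.55/12.25) = 0.729

α = 0.729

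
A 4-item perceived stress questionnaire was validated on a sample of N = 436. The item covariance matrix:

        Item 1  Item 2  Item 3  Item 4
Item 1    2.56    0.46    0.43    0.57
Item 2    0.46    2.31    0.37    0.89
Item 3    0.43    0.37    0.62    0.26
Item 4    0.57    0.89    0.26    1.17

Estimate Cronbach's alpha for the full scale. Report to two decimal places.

ΣVar(i) = 2.56 + 2.31 + 0.62 + 1.17 = 6.66
Σ_{i<j} σ_ij = 2.98
total variance = 6.66 + 2 × 2.98 = 12.62
α = (k/(k−1))·(1 − ΣVar(i)/total variance) = (4/3)·(1 − 6.66/12.62) = 0.63

Cronbach's alpha = 0.63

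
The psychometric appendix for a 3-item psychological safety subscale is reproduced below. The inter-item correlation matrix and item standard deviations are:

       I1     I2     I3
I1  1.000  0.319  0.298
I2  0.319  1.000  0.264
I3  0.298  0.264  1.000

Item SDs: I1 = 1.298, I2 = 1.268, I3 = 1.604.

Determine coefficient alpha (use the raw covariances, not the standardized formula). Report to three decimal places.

α = 0.547

Σσ²ᵢ = 1.298² + 1.268² + 1.604² = 5.8654
Covariances σ_ij = r_ij · s_i · s_j:
  σ(I1,I2) = 0.319 × 1.298 × 1.268 = 0.5250
  σ(I1,I3) = 0.298 × 1.298 × 1.604 = 0.6204
  σ(I2,I3) = 0.264 × 1.268 × 1.604 = 0.5369
σ²_T = Σσ²ᵢ + 2·Σσ_ij = 5.8654 + 2 × 1.6823 = 9.2300
α = (3/2)·(1 − 5.8654/9.2300) = 0.547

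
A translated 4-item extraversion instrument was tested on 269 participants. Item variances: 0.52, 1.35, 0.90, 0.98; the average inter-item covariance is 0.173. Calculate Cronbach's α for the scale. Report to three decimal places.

α = 0.475

sum of item variances = 0.52 + 1.35 + 0.90 + 0.98 = 3.75
Sum of the 6 distinct covariances = 6 × 0.173 = 1.038
σ²_T = sum of item variances + 2·Σcov = 3.75 + 2 × 1.038 = 5.826
α = (4/3)·(1 − 3.75/5.826) = 0.475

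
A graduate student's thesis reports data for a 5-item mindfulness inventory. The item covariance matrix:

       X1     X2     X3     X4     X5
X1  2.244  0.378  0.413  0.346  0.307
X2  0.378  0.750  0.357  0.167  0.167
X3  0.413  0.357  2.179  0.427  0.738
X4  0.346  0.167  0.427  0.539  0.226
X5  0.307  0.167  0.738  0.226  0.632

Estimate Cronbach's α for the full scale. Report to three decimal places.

Cronbach's α = 0.658

ΣVar(i) = 2.244 + 0.750 + 2.179 + 0.539 + 0.632 = 6.344
Sum of the distinct covariances = 3.526
σ²_total = 6.344 + 2 × 3.526 = 13.396
α = (k/(k−1))·(1 − ΣVar(i)/σ²_total) = (5/4)·(1 − 6.344/13.396) = 0.658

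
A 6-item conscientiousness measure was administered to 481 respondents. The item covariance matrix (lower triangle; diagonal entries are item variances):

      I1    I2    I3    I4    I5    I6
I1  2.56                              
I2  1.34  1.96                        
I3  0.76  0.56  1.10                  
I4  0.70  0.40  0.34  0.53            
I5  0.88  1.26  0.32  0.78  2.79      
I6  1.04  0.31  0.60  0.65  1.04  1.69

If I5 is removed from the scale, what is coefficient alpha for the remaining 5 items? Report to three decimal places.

coefficient alpha = 0.789

Remaining items: I1, I2, I3, I4, I6 (k = 5).
ΣVar(i) = 2.56 + 1.96 + 1.10 + 0.53 + 1.69 = 7.84
Var(T) = 7.84 + 2 × 6.70 = 21.24
α (item deleted) = (5/4)·(1 − 7.84/21.24) = 0.789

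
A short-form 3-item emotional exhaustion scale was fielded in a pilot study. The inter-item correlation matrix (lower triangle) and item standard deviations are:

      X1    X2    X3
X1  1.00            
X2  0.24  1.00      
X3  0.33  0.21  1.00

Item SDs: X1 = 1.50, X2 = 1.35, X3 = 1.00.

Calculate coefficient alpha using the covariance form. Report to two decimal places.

Σσ²ᵢ = 1.50² + 1.35² + 1.00² = 5.0725
Covariances σ_ij = r_ij · s_i · s_j:
  σ(X1,X2) = 0.24 × 1.50 × 1.35 = 0.4860
  σ(X1,X3) = 0.33 × 1.50 × 1.00 = 0.4950
  σ(X2,X3) = 0.21 × 1.35 × 1.00 = 0.2835
σ²_T = Σσ²ᵢ + 2·Σσ_ij = 5.0725 + 2 × 1.2645 = 7.6015
α = (3/2)·(1 − 5.0725/7.6015) = 0.50

coefficient alpha = 0.50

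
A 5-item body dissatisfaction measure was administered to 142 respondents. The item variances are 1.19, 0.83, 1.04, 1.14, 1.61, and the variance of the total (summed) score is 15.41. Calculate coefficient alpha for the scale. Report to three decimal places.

Σσ²ᵢ = 1.19 + 0.83 + 1.04 + 1.14 + 1.61 = 5.81
α = (k/(k−1))·(1 − Σσ²ᵢ/Var(T)) = (5/4)·(1 − 5.81/15.41) = 0.779

α = 0.779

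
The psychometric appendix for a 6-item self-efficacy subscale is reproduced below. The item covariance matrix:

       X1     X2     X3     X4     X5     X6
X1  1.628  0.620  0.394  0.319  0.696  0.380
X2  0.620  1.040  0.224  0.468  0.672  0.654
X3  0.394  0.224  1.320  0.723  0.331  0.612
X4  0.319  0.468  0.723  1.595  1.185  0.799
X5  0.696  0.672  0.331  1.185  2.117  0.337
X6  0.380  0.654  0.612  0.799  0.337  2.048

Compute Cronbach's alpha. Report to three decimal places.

α = 0.760

sum of item variances = 1.628 + 1.040 + 1.320 + 1.595 + 2.117 + 2.048 = 9.748
Σ_{i<j} σ_ij = 8.414
σ²_total = 9.748 + 2 × 8.414 = 26.576
α = (k/(k−1))·(1 − sum of item variances/σ²_total) = (6/5)·(1 − 9.748/26.576) = 0.760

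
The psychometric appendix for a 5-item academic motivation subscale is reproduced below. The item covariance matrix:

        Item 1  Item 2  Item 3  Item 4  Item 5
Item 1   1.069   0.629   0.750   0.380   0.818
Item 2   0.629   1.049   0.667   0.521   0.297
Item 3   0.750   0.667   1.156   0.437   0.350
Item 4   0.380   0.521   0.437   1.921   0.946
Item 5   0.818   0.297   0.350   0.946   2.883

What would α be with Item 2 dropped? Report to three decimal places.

α = 0.682

Remaining items: Item 1, Item 3, Item 4, Item 5 (k = 4).
Σσ²ᵢ = 1.069 + 1.156 + 1.921 + 2.883 = 7.029
Var(T) = 7.029 + 2 × 3.681 = 14.391
α (item deleted) = (4/3)·(1 − 7.029/14.391) = 0.682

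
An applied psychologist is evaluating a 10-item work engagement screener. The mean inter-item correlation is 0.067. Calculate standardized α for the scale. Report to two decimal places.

α = 0.42

Standardized α = k·r̄ / (1 + (k−1)·r̄) = 10 × 0.067 / (1 + 9 × 0.067)
  = 0.6700 / 1.6030 = 0.42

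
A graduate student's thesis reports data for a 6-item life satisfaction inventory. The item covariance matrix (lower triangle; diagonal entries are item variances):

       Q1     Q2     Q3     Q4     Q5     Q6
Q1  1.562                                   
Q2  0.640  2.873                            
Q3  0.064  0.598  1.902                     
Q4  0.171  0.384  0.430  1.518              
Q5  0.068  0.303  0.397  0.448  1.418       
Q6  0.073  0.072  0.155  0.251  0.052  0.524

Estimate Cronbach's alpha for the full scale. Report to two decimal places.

sum of item variances = 1.562 + 2.873 + 1.902 + 1.518 + 1.418 + 0.524 = 9.797
Sum of off-diagonal covariances = 4.106
σ²_total = 9.797 + 2 × 4.106 = 18.009
α = (k/(k−1))·(1 − sum of item variances/σ²_total) = (6/5)·(1 − 9.797/18.009) = 0.55

Cronbach's alpha = 0.55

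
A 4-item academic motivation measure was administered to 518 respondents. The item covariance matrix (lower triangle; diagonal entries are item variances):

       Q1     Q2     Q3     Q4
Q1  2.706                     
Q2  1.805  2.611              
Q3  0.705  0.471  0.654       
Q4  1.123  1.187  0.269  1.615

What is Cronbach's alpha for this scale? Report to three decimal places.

Σσ²ᵢ = 2.706 + 2.611 + 0.654 + 1.615 = 7.586
Σ_{i<j} σ_ij = 5.560
total variance = 7.586 + 2 × 5.560 = 18.706
α = (k/(k−1))·(1 − Σσ²ᵢ/total variance) = (4/3)·(1 − 7.586/18.706) = 0.793

α = 0.793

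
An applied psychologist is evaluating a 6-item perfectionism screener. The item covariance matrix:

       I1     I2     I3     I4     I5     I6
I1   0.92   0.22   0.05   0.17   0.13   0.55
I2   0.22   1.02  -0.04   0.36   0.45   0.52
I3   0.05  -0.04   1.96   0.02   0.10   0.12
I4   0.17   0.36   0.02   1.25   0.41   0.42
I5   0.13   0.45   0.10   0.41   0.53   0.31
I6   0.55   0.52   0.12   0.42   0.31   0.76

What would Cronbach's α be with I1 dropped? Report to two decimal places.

Remaining items: I2, I3, I4, I5, I6 (k = 5).
Σσ²ᵢ = 1.02 + 1.96 + 1.25 + 0.53 + 0.76 = 5.52
total variance = 5.52 + 2 × 2.67 = 10.86
α (item deleted) = (5/4)·(1 − 5.52/10.86) = 0.61

α = 0.61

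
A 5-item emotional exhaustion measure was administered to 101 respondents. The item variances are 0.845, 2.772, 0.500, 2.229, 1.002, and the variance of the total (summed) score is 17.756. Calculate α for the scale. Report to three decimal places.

α = 0.733

Σσ²ᵢ = 0.845 + 2.772 + 0.500 + 2.229 + 1.002 = 7.348
α = (k/(k−1))·(1 − Σσ²ᵢ/total variance) = (5/4)·(1 − 7.348/17.756) = 0.733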